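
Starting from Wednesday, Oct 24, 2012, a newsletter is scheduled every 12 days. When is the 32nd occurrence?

Oct 31, 2013

The 32nd occurrence is 31 intervals after the first: 31 × 12 = 372 days after Oct 24, 2012.
Oct has 31 days — 7 days to the end of Oct leaves 365.
Nov has 30 days (335 left).
Dec has 31 days (304 left).
Jan has 31 days (273 left).
Feb has 28 days (245 left).
Mar has 31 days (214 left).
Apr has 30 days (184 left).
May has 31 days (153 left).
Jun has 30 days (123 left).
Jul has 31 days (92 left).
Aug has 31 days (61 left).
Sep has 30 days (31 left).
31 days into Oct → Oct 31, 2013.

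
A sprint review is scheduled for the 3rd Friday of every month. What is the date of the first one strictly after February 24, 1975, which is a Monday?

February 1975 starts on a Saturday; its first Friday is the 7th, so the 3rd Friday is the 21st — February 21, 1975.
That is not after February 24, 1975, so look at March 1975.
March 1975 starts on a Saturday; its first Friday is the 7th, so the 3rd Friday is the 21st — March 21, 1975.

March 21, 1975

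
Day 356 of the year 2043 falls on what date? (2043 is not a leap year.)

2043-12-22

January has 31 days (356 − 31 = 325 remain).
February has 28 days (325 − 28 = 297 remain).
March has 31 days (297 − 31 = 266 remain).
April has 30 days (266 − 30 = 236 remain).
May has 31 days (236 − 31 = 205 remain).
June has 30 days (205 − 30 = 175 remain).
July has 31 days (175 − 31 = 144 remain).
August has 31 days (144 − 31 = 113 remain).
September has 30 days (113 − 30 = 83 remain).
October has 31 days (83 − 31 = 52 remain).
November has 30 days (52 − 30 = 22 remain).
22 into December → December 22.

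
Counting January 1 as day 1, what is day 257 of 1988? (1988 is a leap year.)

13 September 1988

January has 31 days (257 − 31 = 226 remain).
February has 29 days (226 − 29 = 197 remain).
March has 31 days (197 − 31 = 166 remain).
April has 30 days (166 − 30 = 136 remain).
May has 31 days (136 − 31 = 105 remain).
June has 30 days (105 − 30 = 75 remain).
July has 31 days (75 − 31 = 44 remain).
August has 31 days (44 − 31 = 13 remain).
13 into September → September 13.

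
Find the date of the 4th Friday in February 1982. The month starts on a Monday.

26 February 1982

February 1982 begins on a Monday, so the first Friday is February 5 (4 days later).
The 4th Friday is 3 weeks later: 5 + 21 = 26.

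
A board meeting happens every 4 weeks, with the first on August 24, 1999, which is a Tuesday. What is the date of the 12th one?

June 27, 2000

The 12th occurrence is 11 intervals after the first: 11 × 28 = 308 days after August 24, 1999.
August has 31 days — 7 days to the end of August leaves 301.
September has 30 days (271 left).
October has 31 days (240 left).
November has 30 days (210 left).
December has 31 days (179 left).
January has 31 days (148 left).
February has 29 days (119 left).
March has 31 days (88 left).
April has 30 days (58 left).
May has 31 days (27 left).
27 days into June → June 27, 2000.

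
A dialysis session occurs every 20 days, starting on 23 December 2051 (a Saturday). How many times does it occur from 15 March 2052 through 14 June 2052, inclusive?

4

Occurrences land 20·i days after 23 December 2051 for i = 0, 1, 2, …
15 March 2052 is 83 days after the start; 83 ÷ 20 = 4 remainder 3; since the remainder is 3, round up to i = 5. First occurrence in the window: #6 on 1 April 2052 (5×20 = 100 days in).
14 June 2052 is 174 days after the start; 174 ÷ 20 = 8 remainder 14. Last occurrence in the window: #9 on 31 May 2052.
Occurrences #6 through #9: 4 in total.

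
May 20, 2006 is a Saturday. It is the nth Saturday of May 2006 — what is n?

Day 20 falls in week ⌈20/7⌉ of the month.
Days 1–7 hold the 1st Saturday, 8–14 the 2nd, 15–21 the 3rd, 22–28 the 4th, 29–31 the 5th.
20 is in the range for the 3rd.

3rd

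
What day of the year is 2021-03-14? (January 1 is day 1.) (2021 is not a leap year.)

Days in months before March: 31 + 28 = 59.
Plus 14 days into March → day 73.

73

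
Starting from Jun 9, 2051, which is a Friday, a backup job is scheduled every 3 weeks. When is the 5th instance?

Sep 1, 2051

The 5th occurrence is 4 intervals after the first: 4 × 21 = 84 days after Jun 9, 2051.
Jun has 30 days — 21 days to the end of Jun leaves 63.
Jul has 31 days (32 left).
Aug has 31 days (1 left).
1 day into Sep → Sep 1, 2051.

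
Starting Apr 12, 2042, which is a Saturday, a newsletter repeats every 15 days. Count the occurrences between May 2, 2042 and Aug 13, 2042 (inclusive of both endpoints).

7

Occurrences land 15·i days after Apr 12, 2042 for i = 0, 1, 2, …
May 2, 2042 is 20 days after the start; 20 ÷ 15 = 1 remainder 5; since the remainder is 5, round up to i = 2. First occurrence in the window: #3 on May 12, 2042 (2×15 = 30 days in).
Aug 13, 2042 is 123 days after the start; 123 ÷ 15 = 8 remainder 3. Last occurrence in the window: #9 on Aug 10, 2042.
Occurrences #3 through #9: 7 in total.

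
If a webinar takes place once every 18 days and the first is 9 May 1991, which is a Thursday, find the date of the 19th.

The 19th occurrence is 18 intervals after the first: 18 × 18 = 324 days after 9 May 1991.
May has 31 days — 22 days to the end of May leaves 302.
June has 30 days (272 left).
July has 31 days (241 left).
August has 31 days (210 left).
September has 30 days (180 left).
October has 31 days (149 left).
November has 30 days (119 left).
December has 31 days (88 left).
January has 31 days (57 left).
February has 29 days (28 left).
28 days into March → 28 March 1992.

28 March 1992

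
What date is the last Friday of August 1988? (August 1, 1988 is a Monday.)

August 1988 begins on a Monday, so the first Friday is August 5 (4 days later).
August 1988 has 31 days. Adding weeks: 5, 12, 19, 26 — the last one ≤ 31 is the 26th.

August 26, 1988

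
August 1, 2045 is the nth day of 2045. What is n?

213

Days in months before August: 31 + 28 + 31 + 30 + 31 + 30 + 31 = 212.
Plus 1 day into August → day 213.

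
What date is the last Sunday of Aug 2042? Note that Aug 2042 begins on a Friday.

Aug 31, 2042

Aug 2042 begins on a Friday, so the first Sunday is Aug 3 (2 days later).
Aug 2042 has 31 days. Adding weeks: 3, 10, 17, 24, 31 — the last one ≤ 31 is the 31st.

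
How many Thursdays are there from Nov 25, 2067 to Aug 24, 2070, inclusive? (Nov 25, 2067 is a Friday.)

Nov 25, 2067 is a Friday; the first Thursday on or after it is Dec 1, 2067 (6 days later).
From Dec 1, 2067 to Aug 24, 2070: 30 + 366 + 365 + 236 = 997 days (rest of 2067, 2068, 2069, to Aug 24, 2070 in 2070).
997 ÷ 7 = 142 full weeks with remainder 3, so 142 more Thursdays after the first → 143.

143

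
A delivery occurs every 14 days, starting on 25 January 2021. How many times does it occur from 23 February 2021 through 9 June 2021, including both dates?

7

Occurrences land 14·i days after 25 January 2021 for i = 0, 1, 2, …
23 February 2021 is 29 days after the start; 29 ÷ 14 = 2 remainder 1; since the remainder is 1, round up to i = 3. First occurrence in the window: #4 on 8 March 2021 (3×14 = 42 days in).
9 June 2021 is 135 days after the start; 135 ÷ 14 = 9 remainder 9. Last occurrence in the window: #10 on 31 May 2021.
Occurrences #4 through #10: 7 in total.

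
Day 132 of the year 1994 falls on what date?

January has 31 days (132 − 31 = 101 remain).
February has 28 days (101 − 28 = 73 remain).
March has 31 days (73 − 31 = 42 remain).
April has 30 days (42 − 30 = 12 remain).
12 into May → May 12.

12 May 1994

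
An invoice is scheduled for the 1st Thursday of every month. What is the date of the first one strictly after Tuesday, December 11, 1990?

January 3, 1991

December 1990 starts on a Saturday, so its 1st Thursday is December 6, 1990 (5 days in).
That is not after December 11, 1990, so look at January 1991.
January 1991 starts on a Tuesday, so its 1st Thursday is January 3, 1991 (2 days in).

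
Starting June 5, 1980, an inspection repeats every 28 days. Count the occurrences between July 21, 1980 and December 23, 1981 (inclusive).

19

Occurrences land 28·i days after June 5, 1980 for i = 0, 1, 2, …
July 21, 1980 is 46 days after the start; 46 ÷ 28 = 1 remainder 18; since the remainder is 18, round up to i = 2. First occurrence in the window: #3 on July 31, 1980 (2×28 = 56 days in).
December 23, 1981 is 566 days after the start; 566 ÷ 28 = 20 remainder 6. Last occurrence in the window: #21 on December 17, 1981.
Occurrences #3 through #21: 19 in total.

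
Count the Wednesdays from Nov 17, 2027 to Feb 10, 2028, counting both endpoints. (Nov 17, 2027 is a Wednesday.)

Nov 17, 2027 is a Wednesday; the first Wednesday on or after it is Nov 17, 2027.
From Nov 17, 2027 to Feb 10, 2028: 13 + 31 + 31 + 10 = 85 days (rest of Nov, Dec, Jan, Feb).
85 ÷ 7 = 12 full weeks with remainder 1, so 12 more Wednesdays after the first → 13.

13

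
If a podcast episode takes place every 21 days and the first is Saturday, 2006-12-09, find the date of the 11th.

2007-07-07

The 11th occurrence is 10 intervals after the first: 10 × 21 = 210 days after 2006-12-09.
December has 31 days — 22 days to the end of December leaves 188.
January has 31 days (157 left).
February has 28 days (129 left).
March has 31 days (98 left).
April has 30 days (68 left).
May has 31 days (37 left).
June has 30 days (7 left).
7 days into July → 2007-07-07.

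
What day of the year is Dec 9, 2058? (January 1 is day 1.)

343

Days in months before Dec: 31 + 28 + 31 + 30 + 31 + 30 + 31 + 31 + 30 + 31 + 30 = 334.
Plus 9 days into Dec → day 343.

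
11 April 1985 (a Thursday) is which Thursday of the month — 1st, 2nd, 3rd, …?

Day 11 falls in week ⌈11/7⌉ of the month.
Days 1–7 hold the 1st Thursday, 8–14 the 2nd, 15–21 the 3rd, 22–28 the 4th, 29–31 the 5th.
11 is in the range for the 2nd.

2nd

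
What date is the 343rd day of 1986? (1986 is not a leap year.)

December 9, 1986

January has 31 days (343 − 31 = 312 remain).
February has 28 days (312 − 28 = 284 remain).
March has 31 days (284 − 31 = 253 remain).
April has 30 days (253 − 30 = 223 remain).
May has 31 days (223 − 31 = 192 remain).
June has 30 days (192 − 30 = 162 remain).
July has 31 days (162 − 31 = 131 remain).
August has 31 days (131 − 31 = 100 remain).
September has 30 days (100 − 30 = 70 remain).
October has 31 days (70 − 31 = 39 remain).
November has 30 days (39 − 30 = 9 remain).
9 into December → December 9.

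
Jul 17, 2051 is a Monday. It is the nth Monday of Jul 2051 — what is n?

Day 17 falls in week ⌈17/7⌉ of the month.
Days 1–7 hold the 1st Monday, 8–14 the 2nd, 15–21 the 3rd, 22–28 the 4th, 29–31 the 5th.
17 is in the range for the 3rd.

3rd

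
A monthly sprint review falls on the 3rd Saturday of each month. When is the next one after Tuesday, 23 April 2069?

18 May 2069

April 2069 starts on a Monday; its first Saturday is the 6th, so the 3rd Saturday is the 20th — 20 April 2069.
That is not after 23 April 2069, so look at May 2069.
May 2069 starts on a Wednesday; its first Saturday is the 4th, so the 3rd Saturday is the 18th — 18 May 2069.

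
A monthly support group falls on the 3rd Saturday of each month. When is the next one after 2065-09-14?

September 2065 starts on a Tuesday; its first Saturday is the 5th, so the 3rd Saturday is the 19th — 2065-09-19.
2065-09-19 is after 2065-09-14, so that is the next one.

2065-09-19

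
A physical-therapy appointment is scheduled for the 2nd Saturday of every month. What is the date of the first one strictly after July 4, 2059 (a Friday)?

July 12, 2059

July 2059 starts on a Tuesday; its first Saturday is the 5th, so the 2nd Saturday is the 12th — July 12, 2059.
July 12, 2059 is after July 4, 2059, so that is the next one.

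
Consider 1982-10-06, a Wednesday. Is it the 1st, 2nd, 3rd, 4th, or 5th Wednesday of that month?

1st

Day 6 falls in week ⌈6/7⌉ of the month.
Days 1–7 hold the 1st Wednesday, 8–14 the 2nd, 15–21 the 3rd, 22–28 the 4th, 29–31 the 5th.
6 is in the range for the 1st.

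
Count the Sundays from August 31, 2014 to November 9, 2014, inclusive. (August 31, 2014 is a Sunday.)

11

August 31, 2014 is a Sunday; the first Sunday on or after it is August 31, 2014.
From August 31, 2014 to November 9, 2014: 0 + 30 + 31 + 9 = 70 days (rest of August, September, October, November).
70 ÷ 7 = 10 full weeks with remainder 0, so 10 more Sundays after the first → 11.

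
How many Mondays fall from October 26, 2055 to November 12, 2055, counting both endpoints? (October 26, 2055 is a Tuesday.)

2

October 26, 2055 is a Tuesday; the first Monday on or after it is November 1, 2055 (6 days later).
From November 1, 2055 to November 12, 2055 is 12 − 1 = 11 days.
11 ÷ 7 = 1 full weeks with remainder 4, so 1 more Mondays after the first → 2.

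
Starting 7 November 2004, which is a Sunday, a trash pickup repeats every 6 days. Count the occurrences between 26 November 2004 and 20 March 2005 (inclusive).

19

Occurrences land 6·i days after 7 November 2004 for i = 0, 1, 2, …
26 November 2004 is 19 days after the start; 19 ÷ 6 = 3 remainder 1; since the remainder is 1, round up to i = 4. First occurrence in the window: #5 on 1 December 2004 (4×6 = 24 days in).
20 March 2005 is 133 days after the start; 133 ÷ 6 = 22 remainder 1. Last occurrence in the window: #23 on 19 March 2005.
Occurrences #5 through #23: 19 in total.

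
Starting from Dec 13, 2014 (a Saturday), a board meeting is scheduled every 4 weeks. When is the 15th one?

Jan 9, 2016

The 15th occurrence is 14 intervals after the first: 14 × 28 = 392 days after Dec 13, 2014.
Dec has 31 days — 18 days to the end of Dec leaves 374.
Jan has 31 days (343 left).
Feb has 28 days (315 left).
Mar has 31 days (284 left).
Apr has 30 days (254 left).
May has 31 days (223 left).
Jun has 30 days (193 left).
Jul has 31 days (162 left).
Aug has 31 days (131 left).
Sep has 30 days (101 left).
Oct has 31 days (70 left).
Nov has 30 days (40 left).
Dec has 31 days (9 left).
9 days into Jan → Jan 9, 2016.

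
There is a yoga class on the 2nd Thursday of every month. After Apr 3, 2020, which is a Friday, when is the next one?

Apr 9, 2020

Apr 2020 starts on a Wednesday; its first Thursday is the 2nd, so the 2nd Thursday is the 9th — Apr 9, 2020.
Apr 9, 2020 is after Apr 3, 2020, so that is the next one.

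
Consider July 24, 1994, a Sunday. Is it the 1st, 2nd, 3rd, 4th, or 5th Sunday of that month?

Day 24 falls in week ⌈24/7⌉ of the month.
Days 1–7 hold the 1st Sunday, 8–14 the 2nd, 15–21 the 3rd, 22–28 the 4th, 29–31 the 5th.
24 is in the range for the 4th.

4th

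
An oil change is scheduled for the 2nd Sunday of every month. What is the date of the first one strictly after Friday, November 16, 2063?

December 9, 2063

November 2063 starts on a Thursday; its first Sunday is the 4th, so the 2nd Sunday is the 11th — November 11, 2063.
That is not after November 16, 2063, so look at December 2063.
December 2063 starts on a Saturday; its first Sunday is the 2nd, so the 2nd Sunday is the 9th — December 9, 2063.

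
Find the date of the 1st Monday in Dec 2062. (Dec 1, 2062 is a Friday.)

Dec 4, 2062

Dec 2062 begins on a Friday, so the first Monday is Dec 4 (3 days later).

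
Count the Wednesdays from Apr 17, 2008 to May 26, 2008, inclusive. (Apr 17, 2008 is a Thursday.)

Apr 17, 2008 is a Thursday; the first Wednesday on or after it is Apr 23, 2008 (6 days later).
From Apr 23, 2008 to May 26, 2008: 7 + 26 = 33 days (rest of Apr, May).
33 ÷ 7 = 4 full weeks with remainder 5, so 4 more Wednesdays after the first → 5.

5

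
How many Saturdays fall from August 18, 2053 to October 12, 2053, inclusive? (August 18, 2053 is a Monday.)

August 18, 2053 is a Monday; the first Saturday on or after it is August 23, 2053 (5 days later).
From August 23, 2053 to October 12, 2053: 8 + 30 + 12 = 50 days (rest of August, September, October).
50 ÷ 7 = 7 full weeks with remainder 1, so 7 more Saturdays after the first → 8.

8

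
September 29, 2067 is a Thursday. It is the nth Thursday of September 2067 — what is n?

5th

Day 29 falls in week ⌈29/7⌉ of the month.
Days 1–7 hold the 1st Thursday, 8–14 the 2nd, 15–21 the 3rd, 22–28 the 4th, 29–31 the 5th.
29 is in the range for the 5th.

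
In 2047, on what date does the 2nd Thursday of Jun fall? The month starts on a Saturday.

Jun 13, 2047

Jun 2047 begins on a Saturday, so the first Thursday is Jun 6 (5 days later).
The 2nd Thursday is 1 weeks later: 6 + 7 = 13.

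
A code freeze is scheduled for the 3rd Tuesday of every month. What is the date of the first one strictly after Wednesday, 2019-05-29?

May 2019 starts on a Wednesday; its first Tuesday is the 7th, so the 3rd Tuesday is the 21st — 2019-05-21.
That is not after 2019-05-29, so look at June 2019.
June 2019 starts on a Saturday; its first Tuesday is the 4th, so the 3rd Tuesday is the 18th — 2019-06-18.

2019-06-18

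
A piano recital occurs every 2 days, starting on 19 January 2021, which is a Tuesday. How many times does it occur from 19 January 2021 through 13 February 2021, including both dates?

Occurrences land 2·i days after 19 January 2021 for i = 0, 1, 2, …
The window opens on the start date, so the first occurrence inside is #1 on 19 January 2021.
13 February 2021 is 25 days after the start; 25 ÷ 2 = 12 remainder 1. Last occurrence in the window: #13 on 12 February 2021.
Occurrences #1 through #13: 13 in total.

13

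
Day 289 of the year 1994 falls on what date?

October 16, 1994

January has 31 days (289 − 31 = 258 remain).
February has 28 days (258 − 28 = 230 remain).
March has 31 days (230 − 31 = 199 remain).
April has 30 days (199 − 30 = 169 remain).
May has 31 days (169 − 31 = 138 remain).
June has 30 days (138 − 30 = 108 remain).
July has 31 days (108 − 31 = 77 remain).
August has 31 days (77 − 31 = 46 remain).
September has 30 days (46 − 30 = 16 remain).
16 into October → October 16.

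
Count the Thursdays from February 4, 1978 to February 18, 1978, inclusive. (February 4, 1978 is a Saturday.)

2

February 4, 1978 is a Saturday; the first Thursday on or after it is February 9, 1978 (5 days later).
From February 9, 1978 to February 18, 1978 is 18 − 9 = 9 days.
9 ÷ 7 = 1 full weeks with remainder 2, so 1 more Thursdays after the first → 2.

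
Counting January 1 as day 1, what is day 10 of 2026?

10 into January → January 10.

10 January 2026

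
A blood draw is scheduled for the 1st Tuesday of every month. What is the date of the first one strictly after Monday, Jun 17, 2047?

Jun 2047 starts on a Saturday, so its 1st Tuesday is Jun 4, 2047 (3 days in).
That is not after Jun 17, 2047, so look at Jul 2047.
Jul 2047 starts on a Monday, so its 1st Tuesday is Jul 2, 2047 (1 day in).

Jul 2, 2047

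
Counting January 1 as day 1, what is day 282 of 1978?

Oct 9, 1978

Jan has 31 days (282 − 31 = 251 remain).
Feb has 28 days (251 − 28 = 223 remain).
Mar has 31 days (223 − 31 = 192 remain).
Apr has 30 days (192 − 30 = 162 remain).
May has 31 days (162 − 31 = 131 remain).
Jun has 30 days (131 − 30 = 101 remain).
Jul has 31 days (101 − 31 = 70 remain).
Aug has 31 days (70 − 31 = 39 remain).
Sep has 30 days (39 − 30 = 9 remain).
9 into Oct → Oct 9.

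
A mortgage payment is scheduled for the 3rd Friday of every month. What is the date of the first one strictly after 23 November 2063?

21 December 2063

November 2063 starts on a Thursday; its first Friday is the 2nd, so the 3rd Friday is the 16th — 16 November 2063.
That is not after 23 November 2063, so look at December 2063.
December 2063 starts on a Saturday; its first Friday is the 7th, so the 3rd Friday is the 21st — 21 December 2063.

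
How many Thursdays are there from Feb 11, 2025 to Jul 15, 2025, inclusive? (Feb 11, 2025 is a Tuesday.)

Feb 11, 2025 is a Tuesday; the first Thursday on or after it is Feb 13, 2025 (2 days later).
From Feb 13, 2025 to Jul 15, 2025: 15 + 31 + 30 + 31 + 30 + 15 = 152 days (rest of Feb, Mar, Apr, May, Jun, Jul).
152 ÷ 7 = 21 full weeks with remainder 5, so 21 more Thursdays after the first → 22.

22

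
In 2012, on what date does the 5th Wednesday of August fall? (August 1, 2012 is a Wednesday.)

August 29, 2012

August 2012 begins on a Wednesday, so the first Wednesday is August 1.
The 5th Wednesday is 4 weeks later: 1 + 28 = 29.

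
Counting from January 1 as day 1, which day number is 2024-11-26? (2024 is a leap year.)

331

Days in months before November: 31 + 29 + 31 + 30 + 31 + 30 + 31 + 31 + 30 + 31 = 305.
Plus 26 days into November → day 331.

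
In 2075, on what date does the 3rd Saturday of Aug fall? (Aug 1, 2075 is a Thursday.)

Aug 17, 2075

Aug 2075 begins on a Thursday, so the first Saturday is Aug 3 (2 days later).
The 3rd Saturday is 2 weeks later: 3 + 14 = 17.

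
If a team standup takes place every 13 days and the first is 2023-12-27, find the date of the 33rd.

The 33rd occurrence is 32 intervals after the first: 32 × 13 = 416 days after 2023-12-27.
December has 31 days — 4 days to the end of December leaves 412.
2024 has 366 days (46 left).
January has 31 days (15 left).
15 days into February → 2025-02-15.

2025-02-15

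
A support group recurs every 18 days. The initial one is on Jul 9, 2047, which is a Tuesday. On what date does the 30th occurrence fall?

Dec 12, 2048

The 30th occurrence is 29 intervals after the first: 29 × 18 = 522 days after Jul 9, 2047.
Jul has 31 days — 22 days to the end of Jul leaves 500.
From end of Jul to end of 2047 is 153 days (347 left).
Jan has 31 days (316 left).
Feb has 29 days (287 left).
Mar has 31 days (256 left).
Apr has 30 days (226 left).
May has 31 days (195 left).
Jun has 30 days (165 left).
Jul has 31 days (134 left).
Aug has 31 days (103 left).
Sep has 30 days (73 left).
Oct has 31 days (42 left).
Nov has 30 days (12 left).
12 days into Dec → Dec 12, 2048.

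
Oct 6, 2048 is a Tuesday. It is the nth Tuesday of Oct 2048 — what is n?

1st

Day 6 falls in week ⌈6/7⌉ of the month.
Days 1–7 hold the 1st Tuesday, 8–14 the 2nd, 15–21 the 3rd, 22–28 the 4th, 29–31 the 5th.
6 is in the range for the 1st.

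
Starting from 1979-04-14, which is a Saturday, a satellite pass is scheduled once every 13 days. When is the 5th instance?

The 5th occurrence is 4 intervals after the first: 4 × 13 = 52 days after 1979-04-14.
April has 30 days — 16 days to the end of April leaves 36.
May has 31 days (5 left).
5 days into June → 1979-06-05.

1979-06-05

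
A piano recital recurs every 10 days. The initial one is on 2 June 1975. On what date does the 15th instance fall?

The 15th occurrence is 14 intervals after the first: 14 × 10 = 140 days after 2 June 1975.
June has 30 days — 28 days to the end of June leaves 112.
July has 31 days (81 left).
August has 31 days (50 left).
September has 30 days (20 left).
20 days into October → 20 October 1975.

20 October 1975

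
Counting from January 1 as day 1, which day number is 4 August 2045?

216

Days in months before August: 31 + 28 + 31 + 30 + 31 + 30 + 31 = 212.
Plus 4 days into August → day 216.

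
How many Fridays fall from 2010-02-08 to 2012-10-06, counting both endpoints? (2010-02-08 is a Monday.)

139

2010-02-08 is a Monday; the first Friday on or after it is 2010-02-12 (4 days later).
From 2010-02-12 to 2012-10-06: 322 + 365 + 280 = 967 days (rest of 2010, 2011, to 2012-10-06 in 2012).
967 ÷ 7 = 138 full weeks with remainder 1, so 138 more Fridays after the first → 139.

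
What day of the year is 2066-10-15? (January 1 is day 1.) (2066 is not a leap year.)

288

Days in months before October: 31 + 28 + 31 + 30 + 31 + 30 + 31 + 31 + 30 = 273.
Plus 15 days into October → day 288.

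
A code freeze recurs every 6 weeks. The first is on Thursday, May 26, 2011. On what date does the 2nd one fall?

July 7, 2011

The 2nd occurrence is 1 interval after the first: 1 × 42 = 42 days after May 26, 2011.
May has 31 days — 5 days to the end of May leaves 37.
June has 30 days (7 left).
7 days into July → July 7, 2011.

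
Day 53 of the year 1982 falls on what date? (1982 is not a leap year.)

1982-02-22

January has 31 days (53 − 31 = 22 remain).
22 into February → February 22.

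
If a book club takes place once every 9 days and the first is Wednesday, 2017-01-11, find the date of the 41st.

The 41st occurrence is 40 intervals after the first: 40 × 9 = 360 days after 2017-01-11.
January has 31 days — 20 days to the end of January leaves 340.
February has 28 days (312 left).
March has 31 days (281 left).
April has 30 days (251 left).
May has 31 days (220 left).
June has 30 days (190 left).
July has 31 days (159 left).
August has 31 days (128 left).
September has 30 days (98 left).
October has 31 days (67 left).
November has 30 days (37 left).
December has 31 days (6 left).
6 days into January → 2018-01-06.

2018-01-06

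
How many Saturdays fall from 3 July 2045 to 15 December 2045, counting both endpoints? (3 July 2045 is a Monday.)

3 July 2045 is a Monday; the first Saturday on or after it is 8 July 2045 (5 days later).
From 8 July 2045 to 15 December 2045: 23 + 31 + 30 + 31 + 30 + 15 = 160 days (rest of July, August, September, October, November, December).
160 ÷ 7 = 22 full weeks with remainder 6, so 22 more Saturdays after the first → 23.

23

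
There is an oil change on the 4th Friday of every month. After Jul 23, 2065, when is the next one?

Jul 24, 2065

Jul 2065 starts on a Wednesday; its first Friday is the 3rd, so the 4th Friday is the 24th — Jul 24, 2065.
Jul 24, 2065 is after Jul 23, 2065, so that is the next one.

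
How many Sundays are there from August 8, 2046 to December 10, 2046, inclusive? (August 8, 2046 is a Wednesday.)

18

August 8, 2046 is a Wednesday; the first Sunday on or after it is August 12, 2046 (4 days later).
From August 12, 2046 to December 10, 2046: 19 + 30 + 31 + 30 + 10 = 120 days (rest of August, September, October, November, December).
120 ÷ 7 = 17 full weeks with remainder 1, so 17 more Sundays after the first → 18.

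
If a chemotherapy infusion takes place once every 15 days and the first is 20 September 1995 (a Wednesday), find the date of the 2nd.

5 October 1995

The 2nd occurrence is 1 interval after the first: 1 × 15 = 15 days after 20 September 1995.
September has 30 days — 10 days to the end of September leaves 5.
5 days into October → 5 October 1995.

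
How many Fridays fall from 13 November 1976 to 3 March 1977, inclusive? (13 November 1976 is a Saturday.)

15

13 November 1976 is a Saturday; the first Friday on or after it is 19 November 1976 (6 days later).
From 19 November 1976 to 3 March 1977: 11 + 31 + 31 + 28 + 3 = 104 days (rest of November, December, January, February, March).
104 ÷ 7 = 14 full weeks with remainder 6, so 14 more Fridays after the first → 15.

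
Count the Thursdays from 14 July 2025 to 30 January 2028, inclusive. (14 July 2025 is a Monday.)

14 July 2025 is a Monday; the first Thursday on or after it is 17 July 2025 (3 days later).
From 17 July 2025 to 30 January 2028: 167 + 365 + 365 + 30 = 927 days (rest of 2025, 2026, 2027, to 30 January 2028 in 2028).
927 ÷ 7 = 132 full weeks with remainder 3, so 132 more Thursdays after the first → 133.

133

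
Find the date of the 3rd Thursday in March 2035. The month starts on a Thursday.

March 2035 begins on a Thursday, so the first Thursday is March 1.
The 3rd Thursday is 2 weeks later: 1 + 14 = 15.

15 March 2035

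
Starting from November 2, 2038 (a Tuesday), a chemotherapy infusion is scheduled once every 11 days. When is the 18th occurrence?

The 18th occurrence is 17 intervals after the first: 17 × 11 = 187 days after November 2, 2038.
November has 30 days — 28 days to the end of November leaves 159.
December has 31 days (128 left).
January has 31 days (97 left).
February has 28 days (69 left).
March has 31 days (38 left).
April has 30 days (8 left).
8 days into May → May 8, 2039.

May 8, 2039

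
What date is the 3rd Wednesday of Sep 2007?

The first Wednesday of Sep 2007 is Sep 5.
The 3rd Wednesday is 2 weeks later: 5 + 14 = 19.

Sep 19, 2007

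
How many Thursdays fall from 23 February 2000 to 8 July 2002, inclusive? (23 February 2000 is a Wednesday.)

23 February 2000 is a Wednesday; the first Thursday on or after it is 24 February 2000 (1 day later).
From 24 February 2000 to 8 July 2002: 311 + 365 + 189 = 865 days (rest of 2000, 2001, to 8 July 2002 in 2002).
865 ÷ 7 = 123 full weeks with remainder 4, so 123 more Thursdays after the first → 124.

124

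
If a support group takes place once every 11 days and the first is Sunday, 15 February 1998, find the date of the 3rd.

The 3rd occurrence is 2 intervals after the first: 2 × 11 = 22 days after 15 February 1998.
February has 28 days — 13 days to the end of February leaves 9.
9 days into March → 9 March 1998.

9 March 1998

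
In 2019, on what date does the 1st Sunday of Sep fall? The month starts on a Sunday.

Sep 1, 2019

Sep 2019 begins on a Sunday, so the first Sunday is Sep 1.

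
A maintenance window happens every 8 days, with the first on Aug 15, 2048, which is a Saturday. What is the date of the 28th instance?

Mar 19, 2049

The 28th occurrence is 27 intervals after the first: 27 × 8 = 216 days after Aug 15, 2048.
Aug has 31 days — 16 days to the end of Aug leaves 200.
Sep has 30 days (170 left).
Oct has 31 days (139 left).
Nov has 30 days (109 left).
Dec has 31 days (78 left).
Jan has 31 days (47 left).
Feb has 28 days (19 left).
19 days into Mar → Mar 19, 2049.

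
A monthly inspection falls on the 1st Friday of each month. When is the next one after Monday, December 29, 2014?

December 2014 starts on a Monday, so its 1st Friday is December 5, 2014 (4 days in).
That is not after December 29, 2014, so look at January 2015.
January 2015 starts on a Thursday, so its 1st Friday is January 2, 2015 (1 day in).

January 2, 2015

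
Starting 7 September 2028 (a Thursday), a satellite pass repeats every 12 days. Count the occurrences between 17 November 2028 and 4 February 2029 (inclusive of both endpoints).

7

Occurrences land 12·i days after 7 September 2028 for i = 0, 1, 2, …
17 November 2028 is 71 days after the start; 71 ÷ 12 = 5 remainder 11; since the remainder is 11, round up to i = 6. First occurrence in the window: #7 on 18 November 2028 (6×12 = 72 days in).
4 February 2029 is 150 days after the start; 150 ÷ 12 = 12 remainder 6. Last occurrence in the window: #13 on 29 January 2029.
Occurrences #7 through #13: 7 in total.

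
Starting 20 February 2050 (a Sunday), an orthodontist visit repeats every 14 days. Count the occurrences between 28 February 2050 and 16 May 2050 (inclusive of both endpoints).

6

Occurrences land 14·i days after 20 February 2050 for i = 0, 1, 2, …
28 February 2050 is 8 days after the start; 8 ÷ 14 = 0 remainder 8; since the remainder is 8, round up to i = 1. First occurrence in the window: #2 on 6 March 2050 (1×14 = 14 days in).
16 May 2050 is 85 days after the start; 85 ÷ 14 = 6 remainder 1. Last occurrence in the window: #7 on 15 May 2050.
Occurrences #2 through #7: 6 in total.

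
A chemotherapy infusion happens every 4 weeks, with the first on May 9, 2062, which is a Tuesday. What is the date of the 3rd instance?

The 3rd occurrence is 2 intervals after the first: 2 × 28 = 56 days after May 9, 2062.
May has 31 days — 22 days to the end of May leaves 34.
June has 30 days (4 left).
4 days into July → July 4, 2062.

July 4, 2062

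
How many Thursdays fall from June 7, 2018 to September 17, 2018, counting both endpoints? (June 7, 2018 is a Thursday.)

15

June 7, 2018 is a Thursday; the first Thursday on or after it is June 7, 2018.
From June 7, 2018 to September 17, 2018: 23 + 31 + 31 + 17 = 102 days (rest of June, July, August, September).
102 ÷ 7 = 14 full weeks with remainder 4, so 14 more Thursdays after the first → 15.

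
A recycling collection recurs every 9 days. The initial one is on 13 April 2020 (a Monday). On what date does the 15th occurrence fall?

The 15th occurrence is 14 intervals after the first: 14 × 9 = 126 days after 13 April 2020.
April has 30 days — 17 days to the end of April leaves 109.
May has 31 days (78 left).
June has 30 days (48 left).
July has 31 days (17 left).
17 days into August → 17 August 2020.

17 August 2020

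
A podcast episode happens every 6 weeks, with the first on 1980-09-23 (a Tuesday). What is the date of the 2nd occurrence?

1980-11-04

The 2nd occurrence is 1 interval after the first: 1 × 42 = 42 days after 1980-09-23.
September has 30 days — 7 days to the end of September leaves 35.
October has 31 days (4 left).
4 days into November → 1980-11-04.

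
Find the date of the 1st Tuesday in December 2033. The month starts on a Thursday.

2033-12-06

December 2033 begins on a Thursday, so the first Tuesday is December 6 (5 days later).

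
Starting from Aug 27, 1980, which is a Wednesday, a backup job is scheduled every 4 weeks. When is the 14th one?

The 14th occurrence is 13 intervals after the first: 13 × 28 = 364 days after Aug 27, 1980.
Aug has 31 days — 4 days to the end of Aug leaves 360.
Sep has 30 days (330 left).
Oct has 31 days (299 left).
Nov has 30 days (269 left).
Dec has 31 days (238 left).
Jan has 31 days (207 left).
Feb has 28 days (179 left).
Mar has 31 days (148 left).
Apr has 30 days (118 left).
May has 31 days (87 left).
Jun has 30 days (57 left).
Jul has 31 days (26 left).
26 days into Aug → Aug 26, 1981.

Aug 26, 1981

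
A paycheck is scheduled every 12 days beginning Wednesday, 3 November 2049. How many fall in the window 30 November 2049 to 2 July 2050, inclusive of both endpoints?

Occurrences land 12·i days after 3 November 2049 for i = 0, 1, 2, …
30 November 2049 is 27 days after the start; 27 ÷ 12 = 2 remainder 3; since the remainder is 3, round up to i = 3. First occurrence in the window: #4 on 9 December 2049 (3×12 = 36 days in).
2 July 2050 is 241 days after the start; 241 ÷ 12 = 20 remainder 1. Last occurrence in the window: #21 on 1 July 2050.
Occurrences #4 through #21: 18 in total.

18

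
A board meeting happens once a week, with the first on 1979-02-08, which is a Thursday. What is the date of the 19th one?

1979-06-14

The 19th occurrence is 18 intervals after the first: 18 × 7 = 126 days after 1979-02-08.
February has 28 days — 20 days to the end of February leaves 106.
March has 31 days (75 left).
April has 30 days (45 left).
May has 31 days (14 left).
14 days into June → 1979-06-14.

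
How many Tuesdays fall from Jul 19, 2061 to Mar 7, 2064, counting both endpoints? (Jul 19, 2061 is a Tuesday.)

138

Jul 19, 2061 is a Tuesday; the first Tuesday on or after it is Jul 19, 2061.
From Jul 19, 2061 to Mar 7, 2064: 165 + 365 + 365 + 67 = 962 days (rest of 2061, 2062, 2063, to Mar 7, 2064 in 2064).
962 ÷ 7 = 137 full weeks with remainder 3, so 137 more Tuesdays after the first → 138.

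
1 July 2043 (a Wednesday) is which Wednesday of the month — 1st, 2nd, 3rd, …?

1st

Day 1 falls in week ⌈1/7⌉ of the month.
Days 1–7 hold the 1st Wednesday, 8–14 the 2nd, 15–21 the 3rd, 22–28 the 4th, 29–31 the 5th.
1 is in the range for the 1st.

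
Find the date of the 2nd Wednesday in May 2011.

May 2011 begins on a Sunday, so the first Wednesday is May 4 (3 days later).
The 2nd Wednesday is 1 weeks later: 4 + 7 = 11.

11 May 2011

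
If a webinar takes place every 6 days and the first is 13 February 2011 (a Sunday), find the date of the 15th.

8 May 2011

The 15th occurrence is 14 intervals after the first: 14 × 6 = 84 days after 13 February 2011.
February has 28 days — 15 days to the end of February leaves 69.
March has 31 days (38 left).
April has 30 days (8 left).
8 days into May → 8 May 2011.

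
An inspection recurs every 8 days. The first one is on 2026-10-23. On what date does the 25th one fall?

The 25th occurrence is 24 intervals after the first: 24 × 8 = 192 days after 2026-10-23.
October has 31 days — 8 days to the end of October leaves 184.
November has 30 days (154 left).
December has 31 days (123 left).
January has 31 days (92 left).
February has 28 days (64 left).
March has 31 days (33 left).
April has 30 days (3 left).
3 days into May → 2027-05-03.

2027-05-03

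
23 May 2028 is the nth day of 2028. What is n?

144

Days in months before May: 31 + 29 + 31 + 30 = 121.
Plus 23 days into May → day 144.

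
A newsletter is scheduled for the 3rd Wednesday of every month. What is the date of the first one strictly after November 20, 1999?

December 15, 1999

November 1999 starts on a Monday; its first Wednesday is the 3rd, so the 3rd Wednesday is the 17th — November 17, 1999.
That is not after November 20, 1999, so look at December 1999.
December 1999 starts on a Wednesday; its first Wednesday is the 1st, so the 3rd Wednesday is the 15th — December 15, 1999.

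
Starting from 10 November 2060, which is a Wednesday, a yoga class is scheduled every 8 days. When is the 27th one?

The 27th occurrence is 26 intervals after the first: 26 × 8 = 208 days after 10 November 2060.
November has 30 days — 20 days to the end of November leaves 188.
December has 31 days (157 left).
January has 31 days (126 left).
February has 28 days (98 left).
March has 31 days (67 left).
April has 30 days (37 left).
May has 31 days (6 left).
6 days into June → 6 June 2061.

6 June 2061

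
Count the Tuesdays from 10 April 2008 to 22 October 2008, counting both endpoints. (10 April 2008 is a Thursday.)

28

10 April 2008 is a Thursday; the first Tuesday on or after it is 15 April 2008 (5 days later).
From 15 April 2008 to 22 October 2008: 15 + 31 + 30 + 31 + 31 + 30 + 22 = 190 days (rest of April, May, June, July, August, September, October).
190 ÷ 7 = 27 full weeks with remainder 1, so 27 more Tuesdays after the first → 28.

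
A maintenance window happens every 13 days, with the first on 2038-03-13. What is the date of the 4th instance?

2038-04-21

The 4th occurrence is 3 intervals after the first: 3 × 13 = 39 days after 2038-03-13.
March has 31 days — 18 days to the end of March leaves 21.
21 days into April → 2038-04-21.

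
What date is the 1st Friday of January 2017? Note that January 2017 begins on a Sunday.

January 6, 2017

January 2017 begins on a Sunday, so the first Friday is January 6 (5 days later).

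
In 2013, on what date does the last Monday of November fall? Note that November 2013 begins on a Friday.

November 2013 begins on a Friday, so the first Monday is November 4 (3 days later).
November 2013 has 30 days. Adding weeks: 4, 11, 18, 25 — the last one ≤ 30 is the 25th.

25 November 2013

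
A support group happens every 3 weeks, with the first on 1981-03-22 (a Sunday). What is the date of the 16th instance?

The 16th occurrence is 15 intervals after the first: 15 × 21 = 315 days after 1981-03-22.
March has 31 days — 9 days to the end of March leaves 306.
April has 30 days (276 left).
May has 31 days (245 left).
June has 30 days (215 left).
July has 31 days (184 left).
August has 31 days (153 left).
September has 30 days (123 left).
October has 31 days (92 left).
November has 30 days (62 left).
December has 31 days (31 left).
31 days into January → 1982-01-31.

1982-01-31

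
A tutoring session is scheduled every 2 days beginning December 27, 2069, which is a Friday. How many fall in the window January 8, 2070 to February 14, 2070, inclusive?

19

Occurrences land 2·i days after December 27, 2069 for i = 0, 1, 2, …
January 8, 2070 is 12 days after the start; 12 ÷ 2 = 6 remainder 0. First occurrence in the window: #7 on January 8, 2070 (6×2 = 12 days in).
February 14, 2070 is 49 days after the start; 49 ÷ 2 = 24 remainder 1. Last occurrence in the window: #25 on February 13, 2070.
Occurrences #7 through #25: 19 in total.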